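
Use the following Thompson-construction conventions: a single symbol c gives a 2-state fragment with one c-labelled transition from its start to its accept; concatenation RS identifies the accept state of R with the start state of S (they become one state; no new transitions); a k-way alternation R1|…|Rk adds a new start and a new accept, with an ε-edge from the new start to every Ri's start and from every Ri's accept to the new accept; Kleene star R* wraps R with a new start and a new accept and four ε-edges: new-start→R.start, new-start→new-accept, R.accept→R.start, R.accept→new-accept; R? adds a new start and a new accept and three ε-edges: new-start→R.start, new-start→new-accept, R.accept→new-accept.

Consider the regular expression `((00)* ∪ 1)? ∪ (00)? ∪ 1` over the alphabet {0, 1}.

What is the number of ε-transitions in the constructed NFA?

20

Per subexpression:
Each of the 6 symbol leaves contributes 0 ε-transitions.
  00 = 0 ε-transitions
  (00)* = 4 ε-transitions
  (00)* ∪ 1 = 8 ε-transitions
  ((00)* ∪ 1)? = 11 ε-transitions
  00 = 0 ε-transitions
  (00)? = 3 ε-transitions
  ((00)* ∪ 1)? ∪ (00)? ∪ 1 = 20 ε-transitions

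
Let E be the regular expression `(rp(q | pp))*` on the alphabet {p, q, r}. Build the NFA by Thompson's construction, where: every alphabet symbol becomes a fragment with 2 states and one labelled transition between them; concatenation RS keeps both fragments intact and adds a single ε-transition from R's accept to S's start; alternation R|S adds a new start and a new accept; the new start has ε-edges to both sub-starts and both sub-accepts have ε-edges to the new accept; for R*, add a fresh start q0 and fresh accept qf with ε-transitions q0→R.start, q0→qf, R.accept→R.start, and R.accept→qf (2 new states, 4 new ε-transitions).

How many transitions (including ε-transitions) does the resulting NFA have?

16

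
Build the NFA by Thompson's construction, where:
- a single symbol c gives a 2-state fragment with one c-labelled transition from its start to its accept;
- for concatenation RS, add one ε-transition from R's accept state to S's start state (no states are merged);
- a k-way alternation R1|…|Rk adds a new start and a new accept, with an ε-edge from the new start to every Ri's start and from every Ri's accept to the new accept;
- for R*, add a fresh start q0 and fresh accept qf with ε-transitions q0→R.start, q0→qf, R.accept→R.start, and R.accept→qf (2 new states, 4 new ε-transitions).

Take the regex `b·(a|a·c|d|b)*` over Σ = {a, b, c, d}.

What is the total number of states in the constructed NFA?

Building bottom-up:
Each of the 6 symbol leaves contributes a 2-state fragment.
  a·c = 4 states
  a|a·c|d|b = 12 states
  (a|a·c|d|b)* = 14 states
  b·(a|a·c|d|b)* = 16 states

16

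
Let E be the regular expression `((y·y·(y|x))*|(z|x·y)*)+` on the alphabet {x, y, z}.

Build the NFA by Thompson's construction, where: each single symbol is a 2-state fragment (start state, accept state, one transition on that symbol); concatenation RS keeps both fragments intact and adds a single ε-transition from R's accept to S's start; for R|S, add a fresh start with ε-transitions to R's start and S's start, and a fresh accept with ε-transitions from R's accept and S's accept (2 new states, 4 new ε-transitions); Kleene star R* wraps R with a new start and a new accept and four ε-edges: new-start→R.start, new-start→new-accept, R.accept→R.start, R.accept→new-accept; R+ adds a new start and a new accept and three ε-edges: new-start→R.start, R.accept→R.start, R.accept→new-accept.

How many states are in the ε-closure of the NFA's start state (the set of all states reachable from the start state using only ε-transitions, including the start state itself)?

Work bottom-up. For each fragment F, track |ε-closure(F.start)| and whether F's accept lies in that closure (i.e. whether F accepts ε). A single-symbol fragment has closure size 1 and does not accept ε.
  y|x : new start ε-reaches every alternative's start; none of them accept ε, so the new accept is not reached: |closure| = 1 + 1 + 1 = 3
  y·y·(y|x) : |closure| equals the left operand's closure size = 1 (its accept is not ε-reachable, so the closure stops there)
  (y·y·(y|x))* : |closure| = 1 (new start) + 1 (body) + 1 (new accept) = 3
  x·y : |closure| equals the left operand's closure size = 1 (its accept is not ε-reachable, so the closure stops there)
  z|x·y : |closure| = 1 + 1 + 1 = 3 (the new accept is not ε-reachable since no branch accepts ε)
  (z|x·y)* : the star's fresh start ε-reaches both the body's start and the fresh accept: |closure| = 2 + 3 = 5
  (y·y·(y|x))*|(z|x·y)* : |closure| = 1 (new start) + (3 + 5) + 1 (new accept, since some branch ε-reaches its own accept) = 10
  ((y·y·(y|x))*|(z|x·y)*)+ : new start ε-reaches the body's start; the body's accept is ε-reachable, so the new accept is too: |closure| = 1 + 10 + 1 = 12

12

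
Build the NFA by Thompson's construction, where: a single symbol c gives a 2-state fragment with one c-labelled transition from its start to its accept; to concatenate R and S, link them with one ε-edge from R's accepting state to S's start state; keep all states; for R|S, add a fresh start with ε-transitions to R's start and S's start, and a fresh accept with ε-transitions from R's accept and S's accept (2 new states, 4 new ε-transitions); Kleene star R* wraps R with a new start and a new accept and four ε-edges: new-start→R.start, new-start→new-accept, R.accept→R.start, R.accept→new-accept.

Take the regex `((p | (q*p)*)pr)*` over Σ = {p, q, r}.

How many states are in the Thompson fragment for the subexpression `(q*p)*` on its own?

8

Fragment for `(q*p)*`:
Each of the 2 symbol leaves contributes a 2-state fragment.
  q* = 4 states
  q*p = 6 states
  (q*p)* = 8 states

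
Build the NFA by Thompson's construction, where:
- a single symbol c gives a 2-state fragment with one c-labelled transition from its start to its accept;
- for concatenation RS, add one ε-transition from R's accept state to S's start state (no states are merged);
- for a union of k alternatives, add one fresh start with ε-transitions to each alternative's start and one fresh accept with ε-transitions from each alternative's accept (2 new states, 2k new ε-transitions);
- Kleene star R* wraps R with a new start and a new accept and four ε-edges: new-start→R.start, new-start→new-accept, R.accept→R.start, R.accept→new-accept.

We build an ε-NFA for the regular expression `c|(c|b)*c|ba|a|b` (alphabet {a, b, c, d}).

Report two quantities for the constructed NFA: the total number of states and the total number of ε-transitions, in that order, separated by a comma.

Recursing over subexpressions:
Each of the 8 symbol leaves contributes 2 states and 0 ε-transitions.
  c|b → 6 states, 4 ε-transitions
  (c|b)* → 8 states, 8 ε-transitions
  (c|b)*c → 10 states, 9 ε-transitions
  ba → 4 states, 1 ε-transition
  c|(c|b)*c|ba|a|b → 22 states, 20 ε-transitions

22, 20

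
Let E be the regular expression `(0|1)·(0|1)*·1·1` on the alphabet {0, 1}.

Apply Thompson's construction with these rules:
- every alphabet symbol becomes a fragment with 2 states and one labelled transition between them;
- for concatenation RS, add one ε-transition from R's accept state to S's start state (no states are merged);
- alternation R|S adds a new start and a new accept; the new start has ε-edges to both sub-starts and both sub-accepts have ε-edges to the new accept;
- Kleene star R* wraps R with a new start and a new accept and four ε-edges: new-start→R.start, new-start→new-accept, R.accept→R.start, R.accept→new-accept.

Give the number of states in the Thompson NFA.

18

Recursing over subexpressions:
Each of the 6 symbol leaves contributes a 2-state fragment.
  0|1 : 6 states
  0|1 : 6 states
  (0|1)* : 8 states
  (0|1)·(0|1)*·1·1 : 18 states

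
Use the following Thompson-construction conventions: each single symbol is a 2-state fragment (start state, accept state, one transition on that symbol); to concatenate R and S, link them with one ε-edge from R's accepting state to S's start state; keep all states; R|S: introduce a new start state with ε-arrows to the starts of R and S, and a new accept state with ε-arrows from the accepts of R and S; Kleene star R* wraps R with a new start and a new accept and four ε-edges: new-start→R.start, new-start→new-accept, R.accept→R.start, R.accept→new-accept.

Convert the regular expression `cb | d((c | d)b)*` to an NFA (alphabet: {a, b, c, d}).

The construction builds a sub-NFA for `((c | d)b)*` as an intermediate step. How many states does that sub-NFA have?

10

Fragment for `((c | d)b)*`:
Each of the 3 symbol leaves contributes a 2-state fragment.
  c | d : 6 states
  (c | d)b : 8 states
  ((c | d)b)* : 10 states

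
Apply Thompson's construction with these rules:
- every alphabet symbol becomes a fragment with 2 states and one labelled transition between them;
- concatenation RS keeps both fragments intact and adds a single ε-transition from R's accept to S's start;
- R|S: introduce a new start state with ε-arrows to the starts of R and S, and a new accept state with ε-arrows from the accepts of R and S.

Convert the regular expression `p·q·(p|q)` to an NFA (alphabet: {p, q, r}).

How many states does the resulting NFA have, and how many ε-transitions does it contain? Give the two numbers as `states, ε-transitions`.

10, 6

Building bottom-up:
Each of the 4 symbol leaves contributes 2 states and 0 ε-transitions.
  p|q : 6 states, 4 ε-transitions
  p·q·(p|q) : 10 states, 6 ε-transitions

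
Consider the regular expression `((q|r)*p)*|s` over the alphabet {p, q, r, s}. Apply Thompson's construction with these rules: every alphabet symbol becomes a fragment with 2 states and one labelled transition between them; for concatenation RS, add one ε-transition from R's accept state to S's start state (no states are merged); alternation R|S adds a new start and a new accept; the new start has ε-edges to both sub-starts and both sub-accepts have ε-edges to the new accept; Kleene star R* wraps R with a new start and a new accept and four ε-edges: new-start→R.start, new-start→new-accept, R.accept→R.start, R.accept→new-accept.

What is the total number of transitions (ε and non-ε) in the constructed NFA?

21

Recursing over subexpressions:
Each of the 4 symbol leaves contributes 1 transition (1 symbol, 0 ε).
  q|r : 6 transitions (2 symbol, 4 ε)
  (q|r)* : 10 transitions (2 symbol, 8 ε)
  (q|r)*p : 12 transitions (3 symbol, 9 ε)
  ((q|r)*p)* : 16 transitions (3 symbol, 13 ε)
  ((q|r)*p)*|s : 21 transitions (4 symbol, 17 ε)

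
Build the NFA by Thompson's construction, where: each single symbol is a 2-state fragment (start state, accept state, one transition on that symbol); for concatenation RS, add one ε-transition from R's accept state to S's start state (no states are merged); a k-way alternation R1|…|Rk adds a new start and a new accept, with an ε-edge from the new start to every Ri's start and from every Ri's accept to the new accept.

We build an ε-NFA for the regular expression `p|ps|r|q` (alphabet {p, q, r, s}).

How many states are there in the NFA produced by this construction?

Building bottom-up:
Each of the 5 symbol leaves contributes a 2-state fragment.
  ps = 4 states
  p|ps|r|q = 12 states

12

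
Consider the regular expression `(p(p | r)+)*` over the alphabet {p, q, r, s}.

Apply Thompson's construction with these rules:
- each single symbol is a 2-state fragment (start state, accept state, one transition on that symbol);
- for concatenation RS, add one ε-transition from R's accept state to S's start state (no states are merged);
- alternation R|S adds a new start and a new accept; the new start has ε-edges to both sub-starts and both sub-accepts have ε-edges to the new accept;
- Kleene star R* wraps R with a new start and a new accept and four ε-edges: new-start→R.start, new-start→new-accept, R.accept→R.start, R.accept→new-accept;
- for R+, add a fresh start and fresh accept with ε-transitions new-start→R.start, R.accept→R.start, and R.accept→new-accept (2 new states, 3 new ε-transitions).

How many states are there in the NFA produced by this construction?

12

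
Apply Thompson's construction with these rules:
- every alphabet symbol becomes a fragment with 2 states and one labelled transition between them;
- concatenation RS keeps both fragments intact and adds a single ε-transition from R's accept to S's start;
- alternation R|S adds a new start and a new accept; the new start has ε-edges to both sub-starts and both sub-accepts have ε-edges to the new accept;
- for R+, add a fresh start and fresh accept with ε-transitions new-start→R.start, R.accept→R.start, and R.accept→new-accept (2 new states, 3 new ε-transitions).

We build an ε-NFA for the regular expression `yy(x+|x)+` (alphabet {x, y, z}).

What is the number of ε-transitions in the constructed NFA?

Bottom-up over the parse tree:
Each of the 4 symbol leaves contributes 0 ε-transitions.
  x+ = 3 ε-transitions
  x+|x = 7 ε-transitions
  (x+|x)+ = 10 ε-transitions
  yy(x+|x)+ = 12 ε-transitions

12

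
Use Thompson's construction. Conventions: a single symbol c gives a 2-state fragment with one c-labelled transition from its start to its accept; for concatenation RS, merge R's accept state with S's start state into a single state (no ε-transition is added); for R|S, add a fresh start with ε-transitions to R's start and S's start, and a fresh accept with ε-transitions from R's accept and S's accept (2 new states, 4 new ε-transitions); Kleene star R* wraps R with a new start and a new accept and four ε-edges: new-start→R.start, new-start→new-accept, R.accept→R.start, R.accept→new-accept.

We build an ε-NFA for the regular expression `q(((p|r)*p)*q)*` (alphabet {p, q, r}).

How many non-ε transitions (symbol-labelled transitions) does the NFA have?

Bottom-up over the parse tree:
Each of the 5 symbol leaves contributes exactly 1 symbol transition.
  p|r — 2 symbol transitions
  (p|r)* — 2 symbol transitions
  (p|r)*p — 3 symbol transitions
  ((p|r)*p)* — 3 symbol transitions
  ((p|r)*p)*q — 4 symbol transitions
  (((p|r)*p)*q)* — 4 symbol transitions
  q(((p|r)*p)*q)* — 5 symbol transitions

5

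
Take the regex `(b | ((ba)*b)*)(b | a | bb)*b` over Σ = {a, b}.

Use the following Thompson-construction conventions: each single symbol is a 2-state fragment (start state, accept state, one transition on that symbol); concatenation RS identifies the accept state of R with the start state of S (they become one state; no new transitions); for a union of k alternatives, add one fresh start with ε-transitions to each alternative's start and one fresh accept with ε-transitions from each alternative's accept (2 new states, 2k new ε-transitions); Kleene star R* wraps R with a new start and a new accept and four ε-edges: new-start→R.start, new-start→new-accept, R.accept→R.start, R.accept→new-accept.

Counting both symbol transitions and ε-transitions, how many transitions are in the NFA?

31

Bottom-up over the parse tree:
Each of the 9 symbol leaves contributes 1 transition (1 symbol, 0 ε).
  ba = 2 transitions (2 symbol, 0 ε)
  (ba)* = 6 transitions (2 symbol, 4 ε)
  (ba)*b = 7 transitions (3 symbol, 4 ε)
  ((ba)*b)* = 11 transitions (3 symbol, 8 ε)
  b | ((ba)*b)* = 16 transitions (4 symbol, 12 ε)
  bb = 2 transitions (2 symbol, 0 ε)
  b | a | bb = 10 transitions (4 symbol, 6 ε)
  (b | a | bb)* = 14 transitions (4 symbol, 10 ε)
  (b | ((ba)*b)*)(b | a | bb)*b = 31 transitions (9 symbol, 22 ε)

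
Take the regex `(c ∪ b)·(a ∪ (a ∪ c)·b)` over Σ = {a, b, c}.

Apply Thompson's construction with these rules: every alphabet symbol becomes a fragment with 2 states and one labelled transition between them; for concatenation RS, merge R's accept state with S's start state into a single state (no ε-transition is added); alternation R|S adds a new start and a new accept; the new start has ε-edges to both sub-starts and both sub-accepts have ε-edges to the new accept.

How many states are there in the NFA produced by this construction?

Per subexpression:
Each of the 6 symbol leaves contributes a 2-state fragment.
  c ∪ b = 6 states
  a ∪ c = 6 states
  (a ∪ c)·b = 7 states
  a ∪ (a ∪ c)·b = 11 states
  (c ∪ b)·(a ∪ (a ∪ c)·b) = 16 states

16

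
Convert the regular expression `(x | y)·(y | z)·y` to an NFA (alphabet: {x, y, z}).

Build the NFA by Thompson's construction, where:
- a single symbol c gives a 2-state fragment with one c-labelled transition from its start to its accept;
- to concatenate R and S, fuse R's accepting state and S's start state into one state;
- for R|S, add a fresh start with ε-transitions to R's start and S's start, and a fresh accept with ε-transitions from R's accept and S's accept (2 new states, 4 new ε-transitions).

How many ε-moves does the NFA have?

8

By structural recursion:
Each of the 5 symbol leaves contributes 0 ε-transitions.
  x | y — 4 ε-transitions
  y | z — 4 ε-transitions
  (x | y)·(y | z)·y — 8 ε-transitions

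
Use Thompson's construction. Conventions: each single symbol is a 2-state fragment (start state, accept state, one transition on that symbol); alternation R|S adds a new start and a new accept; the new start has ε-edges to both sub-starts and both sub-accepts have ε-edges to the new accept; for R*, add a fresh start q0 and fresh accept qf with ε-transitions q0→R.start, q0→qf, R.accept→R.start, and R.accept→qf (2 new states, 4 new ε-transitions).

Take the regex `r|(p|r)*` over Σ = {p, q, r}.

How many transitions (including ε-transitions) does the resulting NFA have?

15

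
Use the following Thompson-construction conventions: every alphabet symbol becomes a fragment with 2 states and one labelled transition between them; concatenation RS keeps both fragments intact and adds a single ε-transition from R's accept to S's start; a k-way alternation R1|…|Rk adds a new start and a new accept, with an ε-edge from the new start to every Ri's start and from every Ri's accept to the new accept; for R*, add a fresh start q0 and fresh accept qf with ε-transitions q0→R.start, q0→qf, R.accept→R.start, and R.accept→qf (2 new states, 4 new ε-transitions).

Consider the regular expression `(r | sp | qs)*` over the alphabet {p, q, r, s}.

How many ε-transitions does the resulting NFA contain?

Bottom-up over the parse tree:
Each of the 5 symbol leaves contributes 0 ε-transitions.
  sp : 1 ε-transition
  qs : 1 ε-transition
  r | sp | qs : 8 ε-transitions
  (r | sp | qs)* : 12 ε-transitions

12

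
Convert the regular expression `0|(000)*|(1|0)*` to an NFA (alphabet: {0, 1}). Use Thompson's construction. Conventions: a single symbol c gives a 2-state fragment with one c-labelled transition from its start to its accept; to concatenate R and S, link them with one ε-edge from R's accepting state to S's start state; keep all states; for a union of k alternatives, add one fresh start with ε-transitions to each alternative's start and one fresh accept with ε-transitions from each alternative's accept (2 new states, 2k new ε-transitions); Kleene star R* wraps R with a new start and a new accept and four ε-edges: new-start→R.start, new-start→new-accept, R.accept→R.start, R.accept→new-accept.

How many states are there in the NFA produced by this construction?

Per subexpression:
Each of the 6 symbol leaves contributes a 2-state fragment.
  000 → 6 states
  (000)* → 8 states
  1|0 → 6 states
  (1|0)* → 8 states
  0|(000)*|(1|0)* → 20 states

20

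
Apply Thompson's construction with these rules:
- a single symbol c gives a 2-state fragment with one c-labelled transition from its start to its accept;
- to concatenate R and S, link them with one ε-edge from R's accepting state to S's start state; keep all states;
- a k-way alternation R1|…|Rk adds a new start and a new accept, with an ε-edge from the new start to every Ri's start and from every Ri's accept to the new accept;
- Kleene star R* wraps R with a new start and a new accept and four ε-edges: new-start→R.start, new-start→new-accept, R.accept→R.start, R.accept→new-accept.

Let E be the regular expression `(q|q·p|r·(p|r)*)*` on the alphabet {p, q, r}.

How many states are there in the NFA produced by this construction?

20

Per subexpression:
Each of the 6 symbol leaves contributes a 2-state fragment.
  q·p — 4 states
  p|r — 6 states
  (p|r)* — 8 states
  r·(p|r)* — 10 states
  q|q·p|r·(p|r)* — 18 states
  (q|q·p|r·(p|r)*)* — 20 states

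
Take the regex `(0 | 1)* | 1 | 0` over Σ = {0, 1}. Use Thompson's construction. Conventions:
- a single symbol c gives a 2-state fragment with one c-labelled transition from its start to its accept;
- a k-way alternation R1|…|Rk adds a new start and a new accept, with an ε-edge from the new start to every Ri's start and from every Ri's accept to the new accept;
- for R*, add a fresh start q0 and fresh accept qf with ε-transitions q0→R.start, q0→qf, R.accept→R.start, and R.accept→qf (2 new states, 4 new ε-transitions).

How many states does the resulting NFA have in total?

Bottom-up over the parse tree:
Each of the 4 symbol leaves contributes a 2-state fragment.
  0 | 1 → 6 states
  (0 | 1)* → 8 states
  (0 | 1)* | 1 | 0 → 14 states

14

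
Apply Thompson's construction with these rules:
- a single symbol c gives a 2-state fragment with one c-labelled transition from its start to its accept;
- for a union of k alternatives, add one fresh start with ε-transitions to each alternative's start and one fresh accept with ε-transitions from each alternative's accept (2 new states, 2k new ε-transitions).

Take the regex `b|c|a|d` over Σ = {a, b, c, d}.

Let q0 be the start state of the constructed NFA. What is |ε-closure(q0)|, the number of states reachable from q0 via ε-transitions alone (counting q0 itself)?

Work bottom-up. For each fragment F, track |ε-closure(F.start)| and whether F's accept lies in that closure (i.e. whether F accepts ε). A single-symbol fragment has closure size 1 and does not accept ε.
  b|c|a|d — new start ε-reaches every alternative's start; none of them accept ε, so the new accept is not reached: |ε-closure| = 1 + 1 + 1 + 1 + 1 = 5

5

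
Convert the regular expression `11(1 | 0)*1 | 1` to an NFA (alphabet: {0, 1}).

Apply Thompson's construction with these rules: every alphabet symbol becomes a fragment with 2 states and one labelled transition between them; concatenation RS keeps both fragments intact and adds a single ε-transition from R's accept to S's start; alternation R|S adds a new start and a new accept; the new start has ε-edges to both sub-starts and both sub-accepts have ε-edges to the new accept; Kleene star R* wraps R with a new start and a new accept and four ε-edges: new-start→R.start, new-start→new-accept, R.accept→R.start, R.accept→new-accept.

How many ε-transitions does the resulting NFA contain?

Recursing over subexpressions:
Each of the 6 symbol leaves contributes 0 ε-transitions.
  1 | 0 — 4 ε-transitions
  (1 | 0)* — 8 ε-transitions
  11(1 | 0)*1 — 11 ε-transitions
  11(1 | 0)*1 | 1 — 15 ε-transitions

15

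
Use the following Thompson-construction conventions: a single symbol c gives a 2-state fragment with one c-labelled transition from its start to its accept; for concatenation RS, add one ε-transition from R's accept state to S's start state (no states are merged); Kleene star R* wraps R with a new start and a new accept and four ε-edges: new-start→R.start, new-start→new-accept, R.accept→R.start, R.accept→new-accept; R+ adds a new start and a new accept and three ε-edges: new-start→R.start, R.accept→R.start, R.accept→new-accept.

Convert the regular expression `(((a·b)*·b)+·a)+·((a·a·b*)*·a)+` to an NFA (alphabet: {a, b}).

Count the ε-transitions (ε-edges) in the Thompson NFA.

28

Bottom-up over the parse tree:
Each of the 8 symbol leaves contributes 0 ε-transitions.
  a·b — 1 ε-transition
  (a·b)* — 5 ε-transitions
  (a·b)*·b — 6 ε-transitions
  ((a·b)*·b)+ — 9 ε-transitions
  ((a·b)*·b)+·a — 10 ε-transitions
  (((a·b)*·b)+·a)+ — 13 ε-transitions
  b* — 4 ε-transitions
  a·a·b* — 6 ε-transitions
  (a·a·b*)* — 10 ε-transitions
  (a·a·b*)*·a — 11 ε-transitions
  ((a·a·b*)*·a)+ — 14 ε-transitions
  (((a·b)*·b)+·a)+·((a·a·b*)*·a)+ — 28 ε-transitions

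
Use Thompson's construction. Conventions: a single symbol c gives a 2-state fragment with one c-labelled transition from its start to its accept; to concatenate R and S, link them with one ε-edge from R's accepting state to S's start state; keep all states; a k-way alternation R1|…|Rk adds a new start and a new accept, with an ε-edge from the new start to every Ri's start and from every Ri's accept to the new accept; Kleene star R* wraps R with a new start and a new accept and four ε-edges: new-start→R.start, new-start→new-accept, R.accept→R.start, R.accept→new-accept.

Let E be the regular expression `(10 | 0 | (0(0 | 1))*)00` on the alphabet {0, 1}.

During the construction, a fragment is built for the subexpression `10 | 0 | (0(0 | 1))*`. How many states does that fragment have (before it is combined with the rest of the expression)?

Fragment for `10 | 0 | (0(0 | 1))*`:
Each of the 6 symbol leaves contributes a 2-state fragment.
  10 : 4 states
  0 | 1 : 6 states
  0(0 | 1) : 8 states
  (0(0 | 1))* : 10 states
  10 | 0 | (0(0 | 1))* : 18 states

18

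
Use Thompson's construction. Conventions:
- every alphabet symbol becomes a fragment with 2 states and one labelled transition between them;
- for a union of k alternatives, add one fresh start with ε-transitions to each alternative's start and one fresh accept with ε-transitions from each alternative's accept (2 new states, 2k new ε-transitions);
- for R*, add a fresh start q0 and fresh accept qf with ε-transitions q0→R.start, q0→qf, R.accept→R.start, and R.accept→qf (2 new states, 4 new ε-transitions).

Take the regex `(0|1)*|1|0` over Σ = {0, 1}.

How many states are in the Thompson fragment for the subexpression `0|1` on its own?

6

Fragment for `0|1`:
Each of the 2 symbol leaves contributes a 2-state fragment.
  0|1 → 6 states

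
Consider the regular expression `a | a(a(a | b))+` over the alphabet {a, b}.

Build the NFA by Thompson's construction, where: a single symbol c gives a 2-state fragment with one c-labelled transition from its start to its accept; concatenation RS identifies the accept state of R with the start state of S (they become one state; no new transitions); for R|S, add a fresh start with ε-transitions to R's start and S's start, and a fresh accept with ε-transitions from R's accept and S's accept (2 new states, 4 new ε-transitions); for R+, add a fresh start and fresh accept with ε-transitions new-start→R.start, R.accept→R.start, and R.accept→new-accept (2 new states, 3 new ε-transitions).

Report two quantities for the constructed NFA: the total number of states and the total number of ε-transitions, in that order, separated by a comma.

14, 11

Recursing over subexpressions:
Each of the 5 symbol leaves contributes 2 states and 0 ε-transitions.
  a | b → 6 states, 4 ε-transitions
  a(a | b) → 7 states, 4 ε-transitions
  (a(a | b))+ → 9 states, 7 ε-transitions
  a(a(a | b))+ → 10 states, 7 ε-transitions
  a | a(a(a | b))+ → 14 states, 11 ε-transitions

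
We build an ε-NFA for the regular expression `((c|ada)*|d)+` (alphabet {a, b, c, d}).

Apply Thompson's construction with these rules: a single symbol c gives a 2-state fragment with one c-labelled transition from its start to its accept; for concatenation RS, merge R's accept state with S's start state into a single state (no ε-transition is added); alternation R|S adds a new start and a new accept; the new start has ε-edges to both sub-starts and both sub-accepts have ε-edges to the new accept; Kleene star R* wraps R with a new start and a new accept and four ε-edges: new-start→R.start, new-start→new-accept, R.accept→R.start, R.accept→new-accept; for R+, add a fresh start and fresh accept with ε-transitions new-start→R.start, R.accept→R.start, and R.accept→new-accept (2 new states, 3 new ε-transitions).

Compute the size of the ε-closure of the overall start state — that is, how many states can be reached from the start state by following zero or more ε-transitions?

Compute the ε-closure size of each fragment's start state recursively; a symbol fragment's start has no outgoing ε-edge, so its closure is just itself (size 1).
  ada → C equals the left operand's closure size = 1 (its accept is not ε-reachable, so the closure stops there)
  c|ada → C = 1 + 1 + 1 = 3 (the new accept is not ε-reachable since no branch accepts ε)
  (c|ada)* → new start has ε-edges to the inner start and to the new accept, so C = 2 + 3 = 5
  (c|ada)*|d → C = 1 (new start) + (5 + 1) + 1 (new accept, since some branch ε-reaches its own accept) = 8
  ((c|ada)*|d)+ → C = 1 + 8 + 1 (new accept, reached because the body accepts ε) = 10

10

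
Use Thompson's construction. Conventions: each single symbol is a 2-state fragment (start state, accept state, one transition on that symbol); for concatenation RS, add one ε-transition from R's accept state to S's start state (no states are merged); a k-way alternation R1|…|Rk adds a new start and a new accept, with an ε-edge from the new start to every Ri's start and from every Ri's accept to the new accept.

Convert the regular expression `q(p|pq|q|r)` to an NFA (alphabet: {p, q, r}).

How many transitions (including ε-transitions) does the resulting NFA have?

16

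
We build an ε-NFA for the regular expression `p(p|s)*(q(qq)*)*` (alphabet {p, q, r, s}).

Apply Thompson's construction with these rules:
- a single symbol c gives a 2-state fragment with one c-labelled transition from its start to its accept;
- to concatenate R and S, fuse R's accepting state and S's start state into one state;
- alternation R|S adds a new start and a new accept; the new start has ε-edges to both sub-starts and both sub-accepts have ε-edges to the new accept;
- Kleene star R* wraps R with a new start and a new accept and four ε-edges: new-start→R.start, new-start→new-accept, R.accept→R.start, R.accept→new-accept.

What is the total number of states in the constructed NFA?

Building bottom-up:
Each of the 6 symbol leaves contributes a 2-state fragment.
  p|s : 6 states
  (p|s)* : 8 states
  qq : 3 states
  (qq)* : 5 states
  q(qq)* : 6 states
  (q(qq)*)* : 8 states
  p(p|s)*(q(qq)*)* : 16 states

16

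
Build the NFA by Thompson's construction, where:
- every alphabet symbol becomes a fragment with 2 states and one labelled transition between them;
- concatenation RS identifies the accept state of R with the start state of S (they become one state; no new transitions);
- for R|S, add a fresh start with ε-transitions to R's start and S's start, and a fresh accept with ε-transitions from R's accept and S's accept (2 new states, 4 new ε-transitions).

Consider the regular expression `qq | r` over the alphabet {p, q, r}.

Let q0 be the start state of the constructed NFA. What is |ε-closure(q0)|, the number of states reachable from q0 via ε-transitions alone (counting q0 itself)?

Work bottom-up. For each fragment F, track |ε-closure(F.start)| and whether F's accept lies in that closure (i.e. whether F accepts ε). A single-symbol fragment has closure size 1 and does not accept ε.
  qq → |closure| equals the left operand's closure size = 1 (its accept is not ε-reachable, so the closure stops there)
  qq | r → new start ε-reaches every alternative's start; none of them accept ε, so the new accept is not reached: |closure| = 1 + 1 + 1 = 3

3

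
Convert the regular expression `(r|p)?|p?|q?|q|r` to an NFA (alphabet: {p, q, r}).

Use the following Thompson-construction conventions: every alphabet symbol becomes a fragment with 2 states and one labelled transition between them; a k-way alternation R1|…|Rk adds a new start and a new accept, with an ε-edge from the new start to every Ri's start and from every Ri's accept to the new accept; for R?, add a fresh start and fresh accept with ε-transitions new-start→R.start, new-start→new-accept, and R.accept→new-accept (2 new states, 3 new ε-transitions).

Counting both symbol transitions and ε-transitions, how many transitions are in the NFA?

By structural recursion:
Each of the 6 symbol leaves contributes 1 transition (1 symbol, 0 ε).
  r|p → 6 transitions (2 symbol, 4 ε)
  (r|p)? → 9 transitions (2 symbol, 7 ε)
  p? → 4 transitions (1 symbol, 3 ε)
  q? → 4 transitions (1 symbol, 3 ε)
  (r|p)?|p?|q?|q|r → 29 transitions (6 symbol, 23 ε)

29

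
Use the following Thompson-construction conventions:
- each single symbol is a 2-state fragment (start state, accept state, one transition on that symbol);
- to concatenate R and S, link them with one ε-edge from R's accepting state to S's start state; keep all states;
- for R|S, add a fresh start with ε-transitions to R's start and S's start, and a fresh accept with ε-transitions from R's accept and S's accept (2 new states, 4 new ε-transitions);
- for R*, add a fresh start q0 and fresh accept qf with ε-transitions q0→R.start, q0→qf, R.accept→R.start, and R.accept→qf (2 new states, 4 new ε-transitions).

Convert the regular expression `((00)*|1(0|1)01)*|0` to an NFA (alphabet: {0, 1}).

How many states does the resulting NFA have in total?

26

Building bottom-up:
Each of the 8 symbol leaves contributes a 2-state fragment.
  00 — 4 states
  (00)* — 6 states
  0|1 — 6 states
  1(0|1)01 — 12 states
  (00)*|1(0|1)01 — 20 states
  ((00)*|1(0|1)01)* — 22 states
  ((00)*|1(0|1)01)*|0 — 26 states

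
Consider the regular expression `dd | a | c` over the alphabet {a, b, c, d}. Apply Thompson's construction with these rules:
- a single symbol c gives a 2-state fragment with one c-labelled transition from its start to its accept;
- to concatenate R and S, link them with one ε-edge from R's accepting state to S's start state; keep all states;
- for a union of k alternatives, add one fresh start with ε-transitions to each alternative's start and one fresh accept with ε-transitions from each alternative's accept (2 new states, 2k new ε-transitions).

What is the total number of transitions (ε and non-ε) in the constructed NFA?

11

By structural recursion:
Each of the 4 symbol leaves contributes 1 transition (1 symbol, 0 ε).
  dd = 3 transitions (2 symbol, 1 ε)
  dd | a | c = 11 transitions (4 symbol, 7 ε)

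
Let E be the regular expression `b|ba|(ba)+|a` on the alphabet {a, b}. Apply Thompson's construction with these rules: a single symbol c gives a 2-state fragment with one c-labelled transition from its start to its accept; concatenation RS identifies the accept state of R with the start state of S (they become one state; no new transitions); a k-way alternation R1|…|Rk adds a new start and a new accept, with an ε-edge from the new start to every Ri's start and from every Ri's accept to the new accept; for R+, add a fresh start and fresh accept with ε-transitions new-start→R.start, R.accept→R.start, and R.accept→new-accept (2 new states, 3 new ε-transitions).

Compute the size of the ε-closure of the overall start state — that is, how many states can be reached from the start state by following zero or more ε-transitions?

Let C(F) = |ε-closure(F.start)| within fragment F, and note whether F accepts ε. Symbol fragments have C = 1 and do not accept ε. Then:
  ba → |ε-closure| equals the left operand's closure size = 1 (its accept is not ε-reachable, so the closure stops there)
  ba → same as the first factor's closure: |ε-closure| = 1
  (ba)+ → |ε-closure| = 1 + 1 = 2 (the body doesn't accept ε, so the new accept is not reached)
  b|ba|(ba)+|a → |ε-closure| = 1 + 1 + 1 + 2 + 1 = 6 (the new accept is not ε-reachable since no branch accepts ε)

6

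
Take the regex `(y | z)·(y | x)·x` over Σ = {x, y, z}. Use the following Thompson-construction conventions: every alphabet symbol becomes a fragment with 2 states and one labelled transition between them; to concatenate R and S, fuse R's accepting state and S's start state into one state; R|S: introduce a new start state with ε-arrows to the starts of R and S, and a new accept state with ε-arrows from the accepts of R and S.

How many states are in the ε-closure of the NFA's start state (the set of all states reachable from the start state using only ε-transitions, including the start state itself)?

3

Let C(F) = |ε-closure(F.start)| within fragment F, and note whether F accepts ε. Symbol fragments have C = 1 and do not accept ε. Then:
  y | z → |ε-closure| = 1 + 1 + 1 = 3 (the new accept is not ε-reachable since no branch accepts ε)
  y | x → new start ε-reaches every alternative's start; none of them accept ε, so the new accept is not reached: |ε-closure| = 1 + 1 + 1 = 3
  (y | z)·(y | x)·x → same as the first factor's closure: |ε-closure| = 3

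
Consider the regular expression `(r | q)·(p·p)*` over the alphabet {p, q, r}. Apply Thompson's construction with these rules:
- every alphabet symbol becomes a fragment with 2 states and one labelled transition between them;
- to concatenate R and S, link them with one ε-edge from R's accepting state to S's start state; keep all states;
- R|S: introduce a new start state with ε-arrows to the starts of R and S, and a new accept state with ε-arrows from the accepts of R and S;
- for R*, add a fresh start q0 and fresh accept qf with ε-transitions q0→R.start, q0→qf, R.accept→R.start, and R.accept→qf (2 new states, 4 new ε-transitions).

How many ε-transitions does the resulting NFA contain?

Per subexpression:
Each of the 4 symbol leaves contributes 0 ε-transitions.
  r | q → 4 ε-transitions
  p·p → 1 ε-transition
  (p·p)* → 5 ε-transitions
  (r | q)·(p·p)* → 10 ε-transitions

10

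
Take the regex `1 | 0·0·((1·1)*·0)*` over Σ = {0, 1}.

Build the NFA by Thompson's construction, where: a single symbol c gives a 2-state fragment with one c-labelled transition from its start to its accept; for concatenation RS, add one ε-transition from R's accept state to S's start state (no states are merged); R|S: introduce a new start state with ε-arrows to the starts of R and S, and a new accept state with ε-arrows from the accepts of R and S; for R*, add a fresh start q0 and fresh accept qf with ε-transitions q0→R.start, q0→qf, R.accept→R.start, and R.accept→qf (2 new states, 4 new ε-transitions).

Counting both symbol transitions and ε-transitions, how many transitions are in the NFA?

22

Bottom-up over the parse tree:
Each of the 6 symbol leaves contributes 1 transition (1 symbol, 0 ε).
  1·1 : 3 transitions (2 symbol, 1 ε)
  (1·1)* : 7 transitions (2 symbol, 5 ε)
  (1·1)*·0 : 9 transitions (3 symbol, 6 ε)
  ((1·1)*·0)* : 13 transitions (3 symbol, 10 ε)
  0·0·((1·1)*·0)* : 17 transitions (5 symbol, 12 ε)
  1 | 0·0·((1·1)*·0)* : 22 transitions (6 symbol, 16 ε)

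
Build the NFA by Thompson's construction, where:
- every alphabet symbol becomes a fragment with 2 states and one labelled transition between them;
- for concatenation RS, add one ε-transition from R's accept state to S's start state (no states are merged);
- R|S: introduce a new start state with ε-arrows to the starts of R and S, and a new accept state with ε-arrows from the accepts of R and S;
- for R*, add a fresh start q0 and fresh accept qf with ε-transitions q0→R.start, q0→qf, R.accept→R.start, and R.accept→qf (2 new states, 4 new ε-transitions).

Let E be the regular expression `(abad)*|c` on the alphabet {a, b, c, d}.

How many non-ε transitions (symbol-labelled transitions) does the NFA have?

5

By structural recursion:
Each of the 5 symbol leaves contributes exactly 1 symbol transition.
  abad — 4 symbol transitions
  (abad)* — 4 symbol transitions
  (abad)*|c — 5 symbol transitions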